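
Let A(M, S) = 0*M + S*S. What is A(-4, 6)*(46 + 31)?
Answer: 2772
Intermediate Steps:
A(M, S) = S² (A(M, S) = 0 + S² = S²)
A(-4, 6)*(46 + 31) = 6²*(46 + 31) = 36*77 = 2772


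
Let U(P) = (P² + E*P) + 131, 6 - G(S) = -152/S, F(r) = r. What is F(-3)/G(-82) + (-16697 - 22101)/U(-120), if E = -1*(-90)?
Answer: -7054573/634270 ≈ -11.122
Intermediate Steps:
E = 90
G(S) = 6 + 152/S (G(S) = 6 - (-152)/S = 6 + 152/S)
U(P) = 131 + P² + 90*P (U(P) = (P² + 90*P) + 131 = 131 + P² + 90*P)
F(-3)/G(-82) + (-16697 - 22101)/U(-120) = -3/(6 + 152/(-82)) + (-16697 - 22101)/(131 + (-120)² + 90*(-120)) = -3/(6 + 152*(-1/82)) - 38798/(131 + 14400 - 10800) = -3/(6 - 76/41) - 38798/3731 = -3/170/41 - 38798*1/3731 = -3*41/170 - 38798/3731 = -123/170 - 38798/3731 = -7054573/634270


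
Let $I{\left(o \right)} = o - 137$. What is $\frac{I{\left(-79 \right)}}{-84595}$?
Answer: $\frac{216}{84595} \approx 0.0025533$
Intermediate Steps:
$I{\left(o \right)} = -137 + o$
$\frac{I{\left(-79 \right)}}{-84595} = \frac{-137 - 79}{-84595} = \left(-216\right) \left(- \frac{1}{84595}\right) = \frac{216}{84595}$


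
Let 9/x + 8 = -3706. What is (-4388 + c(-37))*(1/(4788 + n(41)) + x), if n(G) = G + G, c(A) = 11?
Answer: 14632311/1507265 ≈ 9.7079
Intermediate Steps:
n(G) = 2*G
x = -3/1238 (x = 9/(-8 - 3706) = 9/(-3714) = 9*(-1/3714) = -3/1238 ≈ -0.0024233)
(-4388 + c(-37))*(1/(4788 + n(41)) + x) = (-4388 + 11)*(1/(4788 + 2*41) - 3/1238) = -4377*(1/(4788 + 82) - 3/1238) = -4377*(1/4870 - 3/1238) = -4377*(-3343/1507265) = 14632311/1507265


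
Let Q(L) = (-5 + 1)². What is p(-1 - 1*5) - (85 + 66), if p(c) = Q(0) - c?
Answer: -129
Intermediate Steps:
Q(L) = 16 (Q(L) = (-4)² = 16)
p(c) = 16 - c
p(-1 - 1*5) - (85 + 66) = (16 - (-1 - 1*5)) - (85 + 66) = (16 - (-1 - 5)) - 1*151 = (16 - 1*(-6)) - 151 = (16 + 6) - 151 = 22 - 151 = -129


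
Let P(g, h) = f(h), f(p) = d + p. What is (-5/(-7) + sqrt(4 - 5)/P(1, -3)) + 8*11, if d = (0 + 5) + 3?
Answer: 621/7 + I/5 ≈ 88.714 + 0.2*I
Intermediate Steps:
d = 8 (d = 5 + 3 = 8)
f(p) = 8 + p
P(g, h) = 8 + h
(-5/(-7) + sqrt(4 - 5)/P(1, -3)) + 8*11 = (-5/(-7) + sqrt(4 - 5)/(8 - 3)) + 8*11 = (-5*(-1/7) + sqrt(-1)/5) + 88 = (5/7 + I*(1/5)) + 88 = (5/7 + I/5) + 88 = 621/7 + I/5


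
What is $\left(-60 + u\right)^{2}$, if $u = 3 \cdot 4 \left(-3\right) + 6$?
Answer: $8100$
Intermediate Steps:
$u = -30$ ($u = 12 \left(-3\right) + 6 = -36 + 6 = -30$)
$\left(-60 + u\right)^{2} = \left(-60 - 30\right)^{2} = \left(-90\right)^{2} = 8100$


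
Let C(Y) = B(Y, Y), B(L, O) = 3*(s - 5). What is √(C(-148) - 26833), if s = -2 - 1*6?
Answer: 2*I*√6718 ≈ 163.93*I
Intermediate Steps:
s = -8 (s = -2 - 6 = -8)
B(L, O) = -39 (B(L, O) = 3*(-8 - 5) = 3*(-13) = -39)
C(Y) = -39
√(C(-148) - 26833) = √(-39 - 26833) = √(-26872) = 2*I*√6718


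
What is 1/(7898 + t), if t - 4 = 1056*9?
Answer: 1/17406 ≈ 5.7451e-5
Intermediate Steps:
t = 9508 (t = 4 + 1056*9 = 4 + 9504 = 9508)
1/(7898 + t) = 1/(7898 + 9508) = 1/17406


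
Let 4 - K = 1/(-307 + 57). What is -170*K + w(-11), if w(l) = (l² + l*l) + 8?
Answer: -10767/25 ≈ -430.68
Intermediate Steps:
w(l) = 8 + 2*l² (w(l) = (l² + l²) + 8 = 2*l² + 8 = 8 + 2*l²)
K = 1001/250 (K = 4 - 1/(-307 + 57) = 4 - 1/(-250) = 4 - 1*(-1/250) = 4 + 1/250 = 1001/250 ≈ 4.0040)
-170*K + w(-11) = -170*1001/250 + (8 + 2*(-11)²) = -17017/25 + (8 + 2*121) = -17017/25 + (8 + 242) = -17017/25 + 250 = -10767/25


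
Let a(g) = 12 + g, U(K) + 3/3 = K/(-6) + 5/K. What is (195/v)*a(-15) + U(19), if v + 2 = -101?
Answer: 20855/11742 ≈ 1.7761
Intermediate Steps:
v = -103 (v = -2 - 101 = -103)
U(K) = -1 + 5/K - K/6 (U(K) = -1 + (K/(-6) + 5/K) = -1 + (K*(-⅙) + 5/K) = -1 + (-K/6 + 5/K) = -1 + (5/K - K/6) = -1 + 5/K - K/6)
(195/v)*a(-15) + U(19) = (195/(-103))*(12 - 15) + (-1 + 5/19 - ⅙*19) = (195*(-1/103))*(-3) + (-1 + 5*(1/19) - 19/6) = -195/103*(-3) + (-1 + 5/19 - 19/6) = 585/103 - 445/114 = 20855/11742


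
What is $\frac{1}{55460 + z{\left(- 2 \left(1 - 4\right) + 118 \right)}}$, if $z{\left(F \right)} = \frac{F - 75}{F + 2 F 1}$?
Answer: $\frac{372}{20631169} \approx 1.8031 \cdot 10^{-5}$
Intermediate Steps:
$z{\left(F \right)} = \frac{-75 + F}{3 F}$ ($z{\left(F \right)} = \frac{-75 + F}{F + 2 F} = \frac{-75 + F}{3 F}$)
$\frac{1}{55460 + z{\left(- 2 \left(1 - 4\right) + 118 \right)}} = \frac{1}{55460 + \frac{-75 + \left(- 2 \left(1 - 4\right) + 118\right)}{3 \left(- 2 \left(1 - 4\right) + 118\right)}} = \frac{1}{55460 + \frac{-75 + \left(\left(-2\right) \left(-3\right) + 118\right)}{3 \left(\left(-2\right) \left(-3\right) + 118\right)}} = \frac{1}{55460 + \frac{-75 + \left(6 + 118\right)}{3 \left(6 + 118\right)}} = \frac{1}{55460 + \frac{-75 + 124}{3 \cdot 124}} = \frac{1}{55460 + \frac{1}{3} \cdot \frac{1}{124} \cdot 49} = \frac{1}{55460 + \frac{49}{372}} = \frac{1}{\frac{20631169}{372}} = \frac{372}{20631169}$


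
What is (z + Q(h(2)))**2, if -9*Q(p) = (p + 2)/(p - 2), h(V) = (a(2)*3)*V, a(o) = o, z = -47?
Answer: 4502884/2025 ≈ 2223.6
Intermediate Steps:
h(V) = 6*V (h(V) = (2*3)*V = 6*V)
Q(p) = -(2 + p)/(9*(-2 + p)) (Q(p) = -(p + 2)/(9*(p - 2)) = -(2 + p)/(9*(-2 + p)))
(z + Q(h(2)))**2 = (-47 + (-2 - 6*2)/(9*(-2 + 6*2)))**2 = (-47 + (-2 - 1*12)/(9*(-2 + 12)))**2 = (-47 + (1/9)*(-2 - 12)/10)**2 = (-47 + (1/9)*(1/10)*(-14))**2 = (-47 - 7/45)**2 = (-2122/45)**2 = 4502884/2025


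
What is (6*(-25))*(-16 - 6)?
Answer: 3300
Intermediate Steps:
(6*(-25))*(-16 - 6) = -150*(-22) = 3300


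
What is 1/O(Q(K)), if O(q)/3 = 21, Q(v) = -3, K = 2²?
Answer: 1/63 ≈ 0.015873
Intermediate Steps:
K = 4
O(q) = 63 (O(q) = 3*21 = 63)
1/O(Q(K)) = 1/63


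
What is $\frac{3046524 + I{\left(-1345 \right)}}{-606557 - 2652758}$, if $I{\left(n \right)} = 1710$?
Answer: $- \frac{3048234}{3259315} \approx -0.93524$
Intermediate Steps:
$\frac{3046524 + I{\left(-1345 \right)}}{-606557 - 2652758} = \frac{3046524 + 1710}{-606557 - 2652758} = \frac{3048234}{-3259315} = 3048234 \left(- \frac{1}{3259315}\right) = - \frac{3048234}{3259315}$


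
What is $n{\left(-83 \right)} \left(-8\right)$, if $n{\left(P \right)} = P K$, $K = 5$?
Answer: $3320$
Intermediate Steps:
$n{\left(P \right)} = 5 P$ ($n{\left(P \right)} = P 5 = 5 P$)
$n{\left(-83 \right)} \left(-8\right) = 5 \left(-83\right) \left(-8\right) = \left(-415\right) \left(-8\right) = 3320$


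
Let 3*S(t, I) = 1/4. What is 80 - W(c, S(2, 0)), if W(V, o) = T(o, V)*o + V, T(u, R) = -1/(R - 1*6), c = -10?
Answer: 17279/192 ≈ 89.995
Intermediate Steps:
T(u, R) = -1/(-6 + R) (T(u, R) = -1/(R - 6) = -1/(-6 + R))
S(t, I) = 1/12 (S(t, I) = (1/3)/4 = (1/3)*(1/4) = 1/12)
W(V, o) = V - o/(-6 + V) (W(V, o) = (-1/(-6 + V))*o + V = -o/(-6 + V) + V = V - o/(-6 + V))
80 - W(c, S(2, 0)) = 80 - (-1*1/12 - 10*(-6 - 10))/(-6 - 10) = 80 - (-1/12 - 10*(-16))/(-16) = 80 - (-1)*(-1/12 + 160)/16 = 80 - (-1)*1919/(16*12) = 80 - 1*(-1919/192) = 80 + 1919/192 = 17279/192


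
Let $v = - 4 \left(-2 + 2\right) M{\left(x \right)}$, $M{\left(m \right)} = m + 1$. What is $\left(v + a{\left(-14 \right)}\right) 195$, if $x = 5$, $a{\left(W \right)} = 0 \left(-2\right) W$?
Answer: $0$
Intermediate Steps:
$a{\left(W \right)} = 0$ ($a{\left(W \right)} = 0 W = 0$)
$M{\left(m \right)} = 1 + m$
$v = 0$ ($v = - 4 \left(-2 + 2\right) \left(1 + 5\right) = \left(-4\right) 0 \cdot 6 = 0 \cdot 6 = 0$)
$\left(v + a{\left(-14 \right)}\right) 195 = \left(0 + 0\right) 195 = 0 \cdot 195 = 0$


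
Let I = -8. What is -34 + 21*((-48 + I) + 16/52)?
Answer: -15646/13 ≈ -1203.5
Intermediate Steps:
-34 + 21*((-48 + I) + 16/52) = -34 + 21*((-48 - 8) + 16/52) = -34 + 21*(-56 + 16*(1/52)) = -34 + 21*(-56 + 4/13) = -34 + 21*(-724/13) = -34 - 15204/13 = -15646/13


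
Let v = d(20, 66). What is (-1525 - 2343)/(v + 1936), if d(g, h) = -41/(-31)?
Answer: -119908/60057 ≈ -1.9966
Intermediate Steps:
d(g, h) = 41/31 (d(g, h) = -41*(-1/31) = 41/31)
v = 41/31 ≈ 1.3226
(-1525 - 2343)/(v + 1936) = (-1525 - 2343)/(41/31 + 1936) = -3868/60057/31 = -3868*31/60057 = -119908/60057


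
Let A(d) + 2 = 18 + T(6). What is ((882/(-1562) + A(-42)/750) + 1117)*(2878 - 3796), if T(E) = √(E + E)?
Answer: -100056567888/97625 - 306*√3/125 ≈ -1.0249e+6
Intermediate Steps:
T(E) = √2*√E (T(E) = √(2*E) = √2*√E)
A(d) = 16 + 2*√3 (A(d) = -2 + (18 + √2*√6) = -2 + (18 + 2*√3) = 16 + 2*√3)
((882/(-1562) + A(-42)/750) + 1117)*(2878 - 3796) = ((882/(-1562) + (16 + 2*√3)/750) + 1117)*(2878 - 3796) = ((882*(-1/1562) + (16 + 2*√3)*(1/750)) + 1117)*(-918) = ((-441/781 + (8/375 + √3/375)) + 1117)*(-918) = ((-159127/292875 + √3/375) + 1117)*(-918) = (326982248/292875 + √3/375)*(-918) = -100056567888/97625 - 306*√3/125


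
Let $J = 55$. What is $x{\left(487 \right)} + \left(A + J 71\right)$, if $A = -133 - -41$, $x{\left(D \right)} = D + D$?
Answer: $4787$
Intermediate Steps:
$x{\left(D \right)} = 2 D$
$A = -92$ ($A = -133 + 41 = -92$)
$x{\left(487 \right)} + \left(A + J 71\right) = 2 \cdot 487 + \left(-92 + 55 \cdot 71\right) = 974 + \left(-92 + 3905\right) = 974 + 3813 = 4787$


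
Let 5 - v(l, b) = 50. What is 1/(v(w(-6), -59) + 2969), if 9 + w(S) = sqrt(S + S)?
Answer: 1/2924 ≈ 0.00034200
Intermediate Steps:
w(S) = -9 + sqrt(2)*sqrt(S) (w(S) = -9 + sqrt(S + S) = -9 + sqrt(2*S) = -9 + sqrt(2)*sqrt(S))
v(l, b) = -45 (v(l, b) = 5 - 1*50 = 5 - 50 = -45)
1/(v(w(-6), -59) + 2969) = 1/(-45 + 2969) = 1/2924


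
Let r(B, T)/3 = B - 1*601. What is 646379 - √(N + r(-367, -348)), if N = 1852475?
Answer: 646379 - √1849571 ≈ 6.4502e+5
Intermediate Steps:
r(B, T) = -1803 + 3*B (r(B, T) = 3*(B - 1*601) = 3*(B - 601) = 3*(-601 + B) = -1803 + 3*B)
646379 - √(N + r(-367, -348)) = 646379 - √(1852475 + (-1803 + 3*(-367))) = 646379 - √(1852475 + (-1803 - 1101)) = 646379 - √(1852475 - 2904) = 646379 - √1849571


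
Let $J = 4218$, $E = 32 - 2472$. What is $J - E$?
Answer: $6658$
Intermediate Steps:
$E = -2440$
$J - E = 4218 - -2440 = 4218 + 2440 = 6658$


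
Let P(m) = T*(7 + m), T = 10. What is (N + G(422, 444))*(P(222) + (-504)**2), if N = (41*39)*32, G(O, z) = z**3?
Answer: 22447164654912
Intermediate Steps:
P(m) = 70 + 10*m (P(m) = 10*(7 + m) = 70 + 10*m)
N = 51168 (N = 1599*32 = 51168)
(N + G(422, 444))*(P(222) + (-504)**2) = (51168 + 444**3)*((70 + 10*222) + (-504)**2) = (51168 + 87528384)*((70 + 2220) + 254016) = 87579552*(2290 + 254016) = 87579552*256306 = 22447164654912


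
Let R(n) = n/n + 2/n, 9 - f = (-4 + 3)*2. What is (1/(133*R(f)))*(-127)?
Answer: -1397/1729 ≈ -0.80798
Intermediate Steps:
f = 11 (f = 9 - (-4 + 3)*2 = 9 - (-1)*2 = 9 - 1*(-2) = 9 + 2 = 11)
R(n) = 1 + 2/n
(1/(133*R(f)))*(-127) = (1/(133*(((2 + 11)/11))))*(-127) = (1/(133*(((1/11)*13))))*(-127) = (1/(133*(13/11)))*(-127) = ((1/133)*(11/13))*(-127) = (11/1729)*(-127) = -1397/1729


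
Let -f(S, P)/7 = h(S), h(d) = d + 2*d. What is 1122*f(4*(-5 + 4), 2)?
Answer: 94248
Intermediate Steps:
h(d) = 3*d
f(S, P) = -21*S
1122*f(4*(-5 + 4), 2) = 1122*(-84*(-5 + 4)) = 1122*(-84*(-1)) = 1122*(-21*(-4)) = 1122*84 = 94248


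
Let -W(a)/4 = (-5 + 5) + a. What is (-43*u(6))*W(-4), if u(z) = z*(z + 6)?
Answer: -49536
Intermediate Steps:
u(z) = z*(6 + z)
W(a) = -4*a (W(a) = -4*((-5 + 5) + a) = -4*(0 + a) = -4*a)
(-43*u(6))*W(-4) = (-258*(6 + 6))*(-4*(-4)) = -258*12*16 = -43*72*16 = -3096*16 = -49536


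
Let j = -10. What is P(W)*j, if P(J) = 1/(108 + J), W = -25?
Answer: -10/83 ≈ -0.12048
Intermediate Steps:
P(W)*j = -10/(108 - 25) = -10/83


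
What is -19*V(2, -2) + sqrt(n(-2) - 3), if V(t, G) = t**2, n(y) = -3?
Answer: -76 + I*sqrt(6) ≈ -76.0 + 2.4495*I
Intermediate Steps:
-19*V(2, -2) + sqrt(n(-2) - 3) = -19*2**2 + sqrt(-3 - 3) = -19*4 + sqrt(-6) = -76 + I*sqrt(6)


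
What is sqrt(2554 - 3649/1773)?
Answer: sqrt(891344821)/591 ≈ 50.517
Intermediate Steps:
sqrt(2554 - 3649/1773) = sqrt(4524593/1773) = sqrt(891344821)/591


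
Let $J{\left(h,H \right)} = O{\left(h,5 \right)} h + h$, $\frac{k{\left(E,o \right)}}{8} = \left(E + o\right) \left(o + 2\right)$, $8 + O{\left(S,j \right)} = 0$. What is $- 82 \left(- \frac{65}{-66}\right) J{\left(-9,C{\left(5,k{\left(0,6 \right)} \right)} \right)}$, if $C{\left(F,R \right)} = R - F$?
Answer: $- \frac{55965}{11} \approx -5087.7$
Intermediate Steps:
$O{\left(S,j \right)} = -8$ ($O{\left(S,j \right)} = -8 + 0 = -8$)
$k{\left(E,o \right)} = 8 \left(2 + o\right) \left(E + o\right)$ ($k{\left(E,o \right)} = 8 \left(E + o\right) \left(o + 2\right) = 8 \left(E + o\right) \left(2 + o\right) = 8 \left(2 + o\right) \left(E + o\right)$)
$J{\left(h,H \right)} = - 7 h$ ($J{\left(h,H \right)} = - 8 h + h = - 7 h$)
$- 82 \left(- \frac{65}{-66}\right) J{\left(-9,C{\left(5,k{\left(0,6 \right)} \right)} \right)} = - 82 \left(- \frac{65}{-66}\right) \left(\left(-7\right) \left(-9\right)\right) = - 82 \left(\left(-65\right) \left(- \frac{1}{66}\right)\right) 63 = \left(-82\right) \frac{65}{66} \cdot 63 = \left(- \frac{2665}{33}\right) 63 = - \frac{55965}{11}$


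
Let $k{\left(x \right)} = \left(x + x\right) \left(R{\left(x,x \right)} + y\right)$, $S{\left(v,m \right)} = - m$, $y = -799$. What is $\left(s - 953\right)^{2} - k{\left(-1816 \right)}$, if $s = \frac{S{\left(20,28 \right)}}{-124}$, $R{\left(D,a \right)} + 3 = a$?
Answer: $- \frac{8265366240}{961} \approx -8.6008 \cdot 10^{6}$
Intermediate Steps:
$R{\left(D,a \right)} = -3 + a$
$k{\left(x \right)} = 2 x \left(-802 + x\right)$ ($k{\left(x \right)} = \left(x + x\right) \left(\left(-3 + x\right) - 799\right) = 2 x \left(-802 + x\right)$)
$s = \frac{7}{31}$ ($s = \frac{\left(-1\right) 28}{-124} = \left(-28\right) \left(- \frac{1}{124}\right) = \frac{7}{31} \approx 0.22581$)
$\left(s - 953\right)^{2} - k{\left(-1816 \right)} = \left(\frac{7}{31} - 953\right)^{2} - 2 \left(-1816\right) \left(-802 - 1816\right) = \left(- \frac{29536}{31}\right)^{2} - 2 \left(-1816\right) \left(-2618\right) = \frac{872375296}{961} - 9508576 = - \frac{8265366240}{961}$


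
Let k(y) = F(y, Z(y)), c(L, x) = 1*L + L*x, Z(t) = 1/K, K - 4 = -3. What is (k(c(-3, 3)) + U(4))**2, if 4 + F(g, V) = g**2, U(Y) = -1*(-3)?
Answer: 20449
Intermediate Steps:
K = 1 (K = 4 - 3 = 1)
Z(t) = 1 (Z(t) = 1/1 = 1)
c(L, x) = L + L*x
U(Y) = 3
F(g, V) = -4 + g**2
k(y) = -4 + y**2
(k(c(-3, 3)) + U(4))**2 = ((-4 + (-3*(1 + 3))**2) + 3)**2 = ((-4 + (-3*4)**2) + 3)**2 = ((-4 + (-12)**2) + 3)**2 = ((-4 + 144) + 3)**2 = (140 + 3)**2 = 143**2 = 20449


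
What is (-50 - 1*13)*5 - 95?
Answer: -410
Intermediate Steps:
(-50 - 1*13)*5 - 95 = (-50 - 13)*5 - 95 = -63*5 - 95 = -315 - 95 = -410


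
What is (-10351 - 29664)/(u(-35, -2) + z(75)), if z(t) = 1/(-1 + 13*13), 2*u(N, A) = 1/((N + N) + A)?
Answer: 40335120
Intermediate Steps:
u(N, A) = 1/(2*(A + 2*N)) (u(N, A) = 1/(2*((N + N) + A)) = 1/(2*(2*N + A)) = 1/(2*(A + 2*N)))
z(t) = 1/168 (z(t) = 1/(-1 + 169) = 1/168)
(-10351 - 29664)/(u(-35, -2) + z(75)) = (-10351 - 29664)/(1/(2*(-2 + 2*(-35))) + 1/168) = -40015/(1/(2*(-2 - 70)) + 1/168) = -40015/((½)/(-72) + 1/168) = -40015/((½)*(-1/72) + 1/168) = -40015/(-1/144 + 1/168) = -40015/(-1/1008) = -40015*(-1008) = 40335120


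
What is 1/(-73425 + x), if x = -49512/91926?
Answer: -15321/1124952677 ≈ -1.3619e-5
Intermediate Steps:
x = -8252/15321 (x = -49512*1/91926 = -8252/15321 ≈ -0.53861)
1/(-73425 + x) = 1/(-73425 - 8252/15321) = 1/(-1124952677/15321) = -15321/1124952677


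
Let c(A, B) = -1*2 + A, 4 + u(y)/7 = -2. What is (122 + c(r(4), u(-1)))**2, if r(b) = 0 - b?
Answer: 13456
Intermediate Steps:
u(y) = -42 (u(y) = -28 + 7*(-2) = -28 - 14 = -42)
r(b) = -b
c(A, B) = -2 + A
(122 + c(r(4), u(-1)))**2 = (122 + (-2 - 1*4))**2 = (122 + (-2 - 4))**2 = (122 - 6)**2 = 116**2 = 13456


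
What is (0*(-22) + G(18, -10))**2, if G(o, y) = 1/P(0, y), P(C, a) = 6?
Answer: 1/36 ≈ 0.027778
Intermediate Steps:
G(o, y) = 1/6
(0*(-22) + G(18, -10))**2 = (0*(-22) + 1/6)**2 = (0 + 1/6)**2 = (1/6)**2 = 1/36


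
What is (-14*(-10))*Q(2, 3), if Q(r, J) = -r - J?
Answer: -700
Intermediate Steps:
Q(r, J) = -J - r
(-14*(-10))*Q(2, 3) = (-14*(-10))*(-1*3 - 1*2) = 140*(-3 - 2) = 140*(-5) = -700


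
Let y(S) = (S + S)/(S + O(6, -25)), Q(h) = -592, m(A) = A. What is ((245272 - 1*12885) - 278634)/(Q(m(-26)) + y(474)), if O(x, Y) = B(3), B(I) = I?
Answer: 7353273/93812 ≈ 78.383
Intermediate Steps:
O(x, Y) = 3
y(S) = 2*S/(3 + S) (y(S) = (S + S)/(S + 3) = (2*S)/(3 + S) = 2*S/(3 + S))
((245272 - 1*12885) - 278634)/(Q(m(-26)) + y(474)) = ((245272 - 1*12885) - 278634)/(-592 + 2*474/(3 + 474)) = ((245272 - 12885) - 278634)/(-592 + 2*474/477) = (232387 - 278634)/(-592 + 2*474*(1/477)) = -46247/(-592 + 316/159) = -46247/(-93812/159) = -46247*(-159/93812) = 7353273/93812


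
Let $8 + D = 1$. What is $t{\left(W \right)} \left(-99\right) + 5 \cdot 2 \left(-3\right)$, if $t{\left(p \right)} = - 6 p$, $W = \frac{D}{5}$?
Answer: $- \frac{4308}{5} \approx -861.6$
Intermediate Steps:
$D = -7$ ($D = -8 + 1 = -7$)
$W = - \frac{7}{5} \approx -1.4$
$t{\left(W \right)} \left(-99\right) + 5 \cdot 2 \left(-3\right) = \left(-6\right) \left(- \frac{7}{5}\right) \left(-99\right) + 5 \cdot 2 \left(-3\right) = \frac{42}{5} \left(-99\right) + 10 \left(-3\right) = - \frac{4158}{5} - 30 = - \frac{4308}{5}$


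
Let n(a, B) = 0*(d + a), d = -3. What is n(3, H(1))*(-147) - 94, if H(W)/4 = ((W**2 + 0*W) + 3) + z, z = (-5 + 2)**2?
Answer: -94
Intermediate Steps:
z = 9 (z = (-3)**2 = 9)
H(W) = 48 + 4*W**2 (H(W) = 4*(((W**2 + 0*W) + 3) + 9) = 4*(((W**2 + 0) + 3) + 9) = 4*((W**2 + 3) + 9) = 4*((3 + W**2) + 9) = 4*(12 + W**2) = 48 + 4*W**2)
n(a, B) = 0 (n(a, B) = 0*(-3 + a) = 0)
n(3, H(1))*(-147) - 94 = 0*(-147) - 94 = 0 - 94 = -94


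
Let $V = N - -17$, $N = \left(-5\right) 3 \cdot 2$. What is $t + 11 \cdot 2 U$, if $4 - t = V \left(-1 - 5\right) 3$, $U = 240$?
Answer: $5050$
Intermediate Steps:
$N = -30$ ($N = \left(-15\right) 2 = -30$)
$V = -13$ ($V = -30 - -17 = -30 + 17 = -13$)
$t = -230$ ($t = 4 - - 13 \left(-1 - 5\right) 3 = 4 - - 13 \left(\left(-6\right) 3\right) = 4 - \left(-13\right) \left(-18\right) = 4 - 234 = -230$)
$t + 11 \cdot 2 U = -230 + 11 \cdot 2 \cdot 240 = -230 + 22 \cdot 240 = -230 + 5280 = 5050$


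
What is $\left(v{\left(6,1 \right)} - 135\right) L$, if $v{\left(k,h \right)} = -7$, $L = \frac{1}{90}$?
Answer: $- \frac{71}{45} \approx -1.5778$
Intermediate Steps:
$L = \frac{1}{90} \approx 0.011111$
$\left(v{\left(6,1 \right)} - 135\right) L = \left(-7 - 135\right) \frac{1}{90} = \left(-142\right) \frac{1}{90} = - \frac{71}{45}$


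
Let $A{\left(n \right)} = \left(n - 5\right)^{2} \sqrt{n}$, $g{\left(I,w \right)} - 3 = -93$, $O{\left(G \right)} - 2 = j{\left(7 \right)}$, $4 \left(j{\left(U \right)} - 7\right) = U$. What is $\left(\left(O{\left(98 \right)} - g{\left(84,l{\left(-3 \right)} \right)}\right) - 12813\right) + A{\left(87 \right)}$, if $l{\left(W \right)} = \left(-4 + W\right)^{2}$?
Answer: $- \frac{50849}{4} + 6724 \sqrt{87} \approx 50005.0$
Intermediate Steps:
$j{\left(U \right)} = 7 + \frac{U}{4}$
$O{\left(G \right)} = \frac{43}{4}$ ($O{\left(G \right)} = 2 + \left(7 + \frac{1}{4} \cdot 7\right) = 2 + \left(7 + \frac{7}{4}\right) = 2 + \frac{35}{4} = \frac{43}{4}$)
$g{\left(I,w \right)} = -90$ ($g{\left(I,w \right)} = 3 - 93 = -90$)
$A{\left(n \right)} = \sqrt{n} \left(-5 + n\right)^{2}$ ($A{\left(n \right)} = \left(-5 + n\right)^{2} \sqrt{n} = \sqrt{n} \left(-5 + n\right)^{2}$)
$\left(\left(O{\left(98 \right)} - g{\left(84,l{\left(-3 \right)} \right)}\right) - 12813\right) + A{\left(87 \right)} = \left(\left(\frac{43}{4} - -90\right) - 12813\right) + \sqrt{87} \left(-5 + 87\right)^{2} = \left(\left(\frac{43}{4} + 90\right) - 12813\right) + \sqrt{87} \cdot 82^{2} = \left(\frac{403}{4} - 12813\right) + \sqrt{87} \cdot 6724 = - \frac{50849}{4} + 6724 \sqrt{87}$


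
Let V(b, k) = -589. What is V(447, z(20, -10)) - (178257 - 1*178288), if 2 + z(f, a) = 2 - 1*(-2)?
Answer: -558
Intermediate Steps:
z(f, a) = 2 (z(f, a) = -2 + (2 - 1*(-2)) = -2 + (2 + 2) = -2 + 4 = 2)
V(447, z(20, -10)) - (178257 - 1*178288) = -589 - (178257 - 1*178288) = -589 - (178257 - 178288) = -589 - 1*(-31) = -589 + 31 = -558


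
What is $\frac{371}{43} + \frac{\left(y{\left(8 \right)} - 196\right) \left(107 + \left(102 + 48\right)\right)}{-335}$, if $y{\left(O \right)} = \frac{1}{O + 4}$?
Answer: $\frac{27472321}{172860} \approx 158.93$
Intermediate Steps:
$y{\left(O \right)} = \frac{1}{4 + O}$
$\frac{371}{43} + \frac{\left(y{\left(8 \right)} - 196\right) \left(107 + \left(102 + 48\right)\right)}{-335} = \frac{371}{43} + \frac{\left(\frac{1}{4 + 8} - 196\right) \left(107 + \left(102 + 48\right)\right)}{-335} = 371 \cdot \frac{1}{43} + \left(\frac{1}{12} - 196\right) \left(107 + 150\right) \left(- \frac{1}{335}\right) = \frac{371}{43} + \left(\frac{1}{12} - 196\right) 257 \left(- \frac{1}{335}\right) = \frac{371}{43} + \left(- \frac{2351}{12}\right) 257 \left(- \frac{1}{335}\right) = \frac{371}{43} - - \frac{604207}{4020} = \frac{371}{43} + \frac{604207}{4020} = \frac{27472321}{172860}$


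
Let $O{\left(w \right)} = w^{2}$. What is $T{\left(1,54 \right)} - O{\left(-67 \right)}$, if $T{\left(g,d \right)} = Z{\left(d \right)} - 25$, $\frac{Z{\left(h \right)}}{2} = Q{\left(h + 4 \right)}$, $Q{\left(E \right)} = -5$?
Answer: $-4524$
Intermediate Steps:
$Z{\left(h \right)} = -10$ ($Z{\left(h \right)} = 2 \left(-5\right) = -10$)
$T{\left(g,d \right)} = -35$ ($T{\left(g,d \right)} = -10 - 25 = -35$)
$T{\left(1,54 \right)} - O{\left(-67 \right)} = -35 - \left(-67\right)^{2} = -35 - 4489 = -4524$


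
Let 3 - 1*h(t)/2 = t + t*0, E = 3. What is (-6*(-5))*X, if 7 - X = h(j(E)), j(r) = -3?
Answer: -150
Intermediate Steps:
h(t) = 6 - 2*t (h(t) = 6 - 2*(t + t*0) = 6 - 2*(t + 0) = 6 - 2*t)
X = -5 (X = 7 - (6 - 2*(-3)) = 7 - (6 + 6) = 7 - 1*12 = 7 - 12 = -5)
(-6*(-5))*X = -6*(-5)*(-5) = 30*(-5) = -150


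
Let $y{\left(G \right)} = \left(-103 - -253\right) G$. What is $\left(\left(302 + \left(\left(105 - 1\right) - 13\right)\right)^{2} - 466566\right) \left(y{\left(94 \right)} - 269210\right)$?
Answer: $79624167870$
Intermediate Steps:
$y{\left(G \right)} = 150 G$ ($y{\left(G \right)} = \left(-103 + 253\right) G = 150 G$)
$\left(\left(302 + \left(\left(105 - 1\right) - 13\right)\right)^{2} - 466566\right) \left(y{\left(94 \right)} - 269210\right) = \left(\left(302 + \left(\left(105 - 1\right) - 13\right)\right)^{2} - 466566\right) \left(150 \cdot 94 - 269210\right) = \left(\left(302 + \left(104 - 13\right)\right)^{2} - 466566\right) \left(14100 - 269210\right) = \left(\left(302 + 91\right)^{2} - 466566\right) \left(-255110\right) = \left(393^{2} - 466566\right) \left(-255110\right) = \left(154449 - 466566\right) \left(-255110\right) = \left(-312117\right) \left(-255110\right) = 79624167870$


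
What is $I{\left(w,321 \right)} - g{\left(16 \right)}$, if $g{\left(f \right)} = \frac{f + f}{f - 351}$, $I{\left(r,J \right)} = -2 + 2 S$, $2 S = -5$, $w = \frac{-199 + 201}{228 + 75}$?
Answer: $- \frac{2313}{335} \approx -6.9045$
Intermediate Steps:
$w = \frac{2}{303} \approx 0.0066007$
$S = - \frac{5}{2}$ ($S = \frac{1}{2} \left(-5\right) = - \frac{5}{2} \approx -2.5$)
$I{\left(r,J \right)} = -7$ ($I{\left(r,J \right)} = -2 + 2 \left(- \frac{5}{2}\right) = -2 - 5 = -7$)
$g{\left(f \right)} = \frac{2 f}{-351 + f}$
$I{\left(w,321 \right)} - g{\left(16 \right)} = -7 - 2 \cdot 16 \frac{1}{-351 + 16} = -7 - 2 \cdot 16 \frac{1}{-335} = -7 - 2 \cdot 16 \left(- \frac{1}{335}\right) = -7 - - \frac{32}{335} = -7 + \frac{32}{335} = - \frac{2313}{335}$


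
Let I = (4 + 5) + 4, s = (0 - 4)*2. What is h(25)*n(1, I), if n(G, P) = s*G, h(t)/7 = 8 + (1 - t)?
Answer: 896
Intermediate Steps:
s = -8 (s = -4*2 = -8)
I = 13 (I = 9 + 4 = 13)
h(t) = 63 - 7*t (h(t) = 7*(8 + (1 - t)) = 7*(9 - t) = 63 - 7*t)
n(G, P) = -8*G
h(25)*n(1, I) = (63 - 7*25)*(-8*1) = (63 - 175)*(-8) = -112*(-8) = 896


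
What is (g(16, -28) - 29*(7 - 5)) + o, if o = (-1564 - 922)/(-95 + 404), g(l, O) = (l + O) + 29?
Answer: -15155/309 ≈ -49.045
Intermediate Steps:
g(l, O) = 29 + O + l (g(l, O) = (O + l) + 29 = 29 + O + l)
o = -2486/309 ≈ -8.0453
(g(16, -28) - 29*(7 - 5)) + o = ((29 - 28 + 16) - 29*(7 - 5)) - 2486/309 = (17 - 29*2) - 2486/309 = (17 - 58) - 2486/309 = -41 - 2486/309 = -15155/309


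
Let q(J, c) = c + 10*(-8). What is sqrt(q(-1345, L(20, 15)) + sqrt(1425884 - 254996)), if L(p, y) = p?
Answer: sqrt(-60 + 2*sqrt(292722)) ≈ 31.970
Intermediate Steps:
q(J, c) = -80 + c (q(J, c) = c - 80 = -80 + c)
sqrt(q(-1345, L(20, 15)) + sqrt(1425884 - 254996)) = sqrt((-80 + 20) + sqrt(1425884 - 254996)) = sqrt(-60 + sqrt(1170888)) = sqrt(-60 + 2*sqrt(292722))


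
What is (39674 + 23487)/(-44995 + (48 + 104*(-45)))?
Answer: -63161/49627 ≈ -1.2727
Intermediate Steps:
(39674 + 23487)/(-44995 + (48 + 104*(-45))) = 63161/(-44995 + (48 - 4680)) = 63161/(-44995 - 4632) = 63161/(-49627) = 63161*(-1/49627) = -63161/49627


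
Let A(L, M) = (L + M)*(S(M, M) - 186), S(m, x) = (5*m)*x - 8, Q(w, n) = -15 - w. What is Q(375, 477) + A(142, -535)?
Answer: -562356273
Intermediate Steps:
S(m, x) = -8 + 5*m*x (S(m, x) = 5*m*x - 8 = -8 + 5*m*x)
A(L, M) = (-194 + 5*M²)*(L + M) (A(L, M) = (L + M)*((-8 + 5*M*M) - 186) = (L + M)*((-8 + 5*M²) - 186) = (L + M)*(-194 + 5*M²) = (-194 + 5*M²)*(L + M))
Q(375, 477) + A(142, -535) = (-15 - 1*375) + (-194*142 - 194*(-535) + 5*(-535)³ + 5*142*(-535)²) = (-15 - 375) + (-27548 + 103790 + 5*(-153130375) + 5*142*286225) = -390 + (-27548 + 103790 - 765651875 + 203219750) = -390 - 562355883 = -562356273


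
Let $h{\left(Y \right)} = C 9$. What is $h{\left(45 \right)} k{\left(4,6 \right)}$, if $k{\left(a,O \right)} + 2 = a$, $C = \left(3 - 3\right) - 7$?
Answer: $-126$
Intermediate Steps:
$C = -7$ ($C = \left(3 - 3\right) - 7 = 0 - 7 = -7$)
$h{\left(Y \right)} = -63$ ($h{\left(Y \right)} = \left(-7\right) 9 = -63$)
$k{\left(a,O \right)} = -2 + a$
$h{\left(45 \right)} k{\left(4,6 \right)} = - 63 \left(-2 + 4\right) = \left(-63\right) 2 = -126$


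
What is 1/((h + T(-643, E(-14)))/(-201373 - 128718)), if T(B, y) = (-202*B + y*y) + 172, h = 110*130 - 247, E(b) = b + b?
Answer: -330091/144895 ≈ -2.2781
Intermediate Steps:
E(b) = 2*b
h = 14053 (h = 14300 - 247 = 14053)
T(B, y) = 172 + y² - 202*B (T(B, y) = (-202*B + y²) + 172 = (y² - 202*B) + 172 = 172 + y² - 202*B)
1/((h + T(-643, E(-14)))/(-201373 - 128718)) = 1/((14053 + (172 + (2*(-14))² - 202*(-643)))/(-201373 - 128718)) = 1/((14053 + (172 + (-28)² + 129886))/(-330091)) = 1/((14053 + (172 + 784 + 129886))*(-1/330091)) = 1/((14053 + 130842)*(-1/330091)) = 1/(144895*(-1/330091)) = 1/(-144895/330091) = -330091/144895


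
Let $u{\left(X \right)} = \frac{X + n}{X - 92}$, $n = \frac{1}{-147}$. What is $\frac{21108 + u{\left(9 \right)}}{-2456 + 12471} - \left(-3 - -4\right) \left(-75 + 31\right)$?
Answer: $\frac{5634030046}{122193015} \approx 46.108$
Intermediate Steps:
$n = - \frac{1}{147} \approx -0.0068027$
$u{\left(X \right)} = \frac{- \frac{1}{147} + X}{-92 + X}$ ($u{\left(X \right)} = \frac{X - \frac{1}{147}}{X - 92} = \frac{- \frac{1}{147} + X}{-92 + X}$)
$\frac{21108 + u{\left(9 \right)}}{-2456 + 12471} - \left(-3 - -4\right) \left(-75 + 31\right) = \frac{21108 + \frac{- \frac{1}{147} + 9}{-92 + 9}}{-2456 + 12471} - \left(-3 - -4\right) \left(-75 + 31\right) = \frac{21108 + \frac{1}{-83} \cdot \frac{1322}{147}}{10015} - \left(-3 + 4\right) \left(-44\right) = \left(21108 - \frac{1322}{12201}\right) \frac{1}{10015} - 1 \left(-44\right) = \left(21108 - \frac{1322}{12201}\right) \frac{1}{10015} - -44 = \frac{257537386}{12201} \cdot \frac{1}{10015} + 44 = \frac{257537386}{122193015} + 44 = \frac{5634030046}{122193015}$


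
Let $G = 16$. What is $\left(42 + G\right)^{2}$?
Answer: $3364$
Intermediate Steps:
$\left(42 + G\right)^{2} = \left(42 + 16\right)^{2} = 58^{2} = 3364$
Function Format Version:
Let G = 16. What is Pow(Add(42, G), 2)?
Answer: 3364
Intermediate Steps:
Pow(Add(42, G), 2) = Pow(Add(42, 16), 2) = Pow(58, 2) = 3364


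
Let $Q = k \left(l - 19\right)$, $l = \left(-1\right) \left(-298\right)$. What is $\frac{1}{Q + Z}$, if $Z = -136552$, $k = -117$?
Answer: $- \frac{1}{169195} \approx -5.9103 \cdot 10^{-6}$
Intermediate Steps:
$l = 298$
$Q = -32643$ ($Q = - 117 \left(298 - 19\right) = \left(-117\right) 279 = -32643$)
$\frac{1}{Q + Z} = \frac{1}{-32643 - 136552} = \frac{1}{-169195} = - \frac{1}{169195}$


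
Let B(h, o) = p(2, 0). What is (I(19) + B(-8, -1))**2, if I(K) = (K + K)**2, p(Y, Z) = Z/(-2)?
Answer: 2085136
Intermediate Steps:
p(Y, Z) = -Z/2 (p(Y, Z) = Z*(-1/2) = -Z/2)
B(h, o) = 0 (B(h, o) = -1/2*0 = 0)
I(K) = 4*K**2 (I(K) = (2*K)**2 = 4*K**2)
(I(19) + B(-8, -1))**2 = (4*19**2 + 0)**2 = (4*361 + 0)**2 = (1444 + 0)**2 = 1444**2 = 2085136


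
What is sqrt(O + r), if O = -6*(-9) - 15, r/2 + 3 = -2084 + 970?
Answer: I*sqrt(2195) ≈ 46.851*I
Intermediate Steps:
r = -2234 (r = -6 + 2*(-2084 + 970) = -6 + 2*(-1114) = -6 - 2228 = -2234)
O = 39 (O = 54 - 15 = 39)
sqrt(O + r) = sqrt(39 - 2234) = sqrt(-2195) = I*sqrt(2195)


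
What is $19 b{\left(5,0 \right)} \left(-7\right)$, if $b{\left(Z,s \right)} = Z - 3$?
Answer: $-266$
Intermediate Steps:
$b{\left(Z,s \right)} = -3 + Z$
$19 b{\left(5,0 \right)} \left(-7\right) = 19 \left(-3 + 5\right) \left(-7\right) = 19 \cdot 2 \left(-7\right) = 38 \left(-7\right) = -266$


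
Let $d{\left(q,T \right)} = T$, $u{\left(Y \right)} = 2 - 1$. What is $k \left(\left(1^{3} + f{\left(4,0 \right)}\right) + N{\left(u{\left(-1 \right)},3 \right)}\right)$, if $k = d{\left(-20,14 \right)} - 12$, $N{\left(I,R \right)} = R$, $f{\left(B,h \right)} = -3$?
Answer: $2$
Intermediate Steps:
$u{\left(Y \right)} = 1$ ($u{\left(Y \right)} = 2 - 1 = 1$)
$k = 2$ ($k = 14 - 12 = 2$)
$k \left(\left(1^{3} + f{\left(4,0 \right)}\right) + N{\left(u{\left(-1 \right)},3 \right)}\right) = 2 \left(\left(1^{3} - 3\right) + 3\right) = 2 \left(\left(1 - 3\right) + 3\right) = 2 \left(-2 + 3\right) = 2 \cdot 1 = 2$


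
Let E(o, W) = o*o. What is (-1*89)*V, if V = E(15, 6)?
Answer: -20025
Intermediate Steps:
E(o, W) = o²
V = 225 (V = 15² = 225)
(-1*89)*V = -1*89*225 = -89*225 = -20025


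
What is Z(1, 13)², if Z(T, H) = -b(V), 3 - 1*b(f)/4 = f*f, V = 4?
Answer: 2704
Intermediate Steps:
b(f) = 12 - 4*f² (b(f) = 12 - 4*f*f = 12 - 4*f²)
Z(T, H) = 52 (Z(T, H) = -(12 - 4*4²) = -(12 - 4*16) = -(12 - 64) = -1*(-52) = 52)
Z(1, 13)² = 52² = 2704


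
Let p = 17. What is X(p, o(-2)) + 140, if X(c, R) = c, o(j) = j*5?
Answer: 157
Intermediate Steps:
o(j) = 5*j
X(p, o(-2)) + 140 = 17 + 140 = 157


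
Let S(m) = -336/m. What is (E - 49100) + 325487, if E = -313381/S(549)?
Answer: 88304067/112 ≈ 7.8843e+5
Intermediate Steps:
E = 57348723/112 (E = -313381/((-336/549)) = -313381/((-336*1/549)) = -313381/(-112/183) = -313381*(-183/112) = 57348723/112 ≈ 5.1204e+5)
(E - 49100) + 325487 = (57348723/112 - 49100) + 325487 = 51849523/112 + 325487 = 88304067/112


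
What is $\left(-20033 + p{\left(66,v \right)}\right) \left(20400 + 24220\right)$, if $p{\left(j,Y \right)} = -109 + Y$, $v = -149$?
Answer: $-905384420$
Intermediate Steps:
$\left(-20033 + p{\left(66,v \right)}\right) \left(20400 + 24220\right) = \left(-20033 - 258\right) \left(20400 + 24220\right) = \left(-20033 - 258\right) 44620 = \left(-20291\right) 44620 = -905384420$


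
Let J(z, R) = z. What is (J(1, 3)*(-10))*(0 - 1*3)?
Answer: 30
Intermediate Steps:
(J(1, 3)*(-10))*(0 - 1*3) = (1*(-10))*(0 - 1*3) = -10*(0 - 3) = -10*(-3) = 30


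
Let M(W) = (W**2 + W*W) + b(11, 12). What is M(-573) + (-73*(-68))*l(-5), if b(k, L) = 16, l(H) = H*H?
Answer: 780774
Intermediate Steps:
l(H) = H**2
M(W) = 16 + 2*W**2 (M(W) = (W**2 + W*W) + 16 = (W**2 + W**2) + 16 = 2*W**2 + 16 = 16 + 2*W**2)
M(-573) + (-73*(-68))*l(-5) = (16 + 2*(-573)**2) - 73*(-68)*(-5)**2 = (16 + 2*328329) + 4964*25 = (16 + 656658) + 124100 = 656674 + 124100 = 780774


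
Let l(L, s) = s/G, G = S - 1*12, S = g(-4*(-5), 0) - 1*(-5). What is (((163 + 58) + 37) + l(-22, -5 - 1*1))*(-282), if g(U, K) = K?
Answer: -510984/7 ≈ -72998.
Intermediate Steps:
S = 5 (S = 0 - 1*(-5) = 0 + 5 = 5)
G = -7 (G = 5 - 1*12 = 5 - 12 = -7)
l(L, s) = -s/7 (l(L, s) = s/(-7) = s*(-1/7) = -s/7)
(((163 + 58) + 37) + l(-22, -5 - 1*1))*(-282) = (((163 + 58) + 37) - (-5 - 1*1)/7)*(-282) = ((221 + 37) - (-5 - 1)/7)*(-282) = (258 - 1/7*(-6))*(-282) = (258 + 6/7)*(-282) = (1812/7)*(-282) = -510984/7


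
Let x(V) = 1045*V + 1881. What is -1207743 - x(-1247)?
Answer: 93491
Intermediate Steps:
x(V) = 1881 + 1045*V
-1207743 - x(-1247) = -1207743 - (1881 + 1045*(-1247)) = -1207743 - (1881 - 1303115) = -1207743 - 1*(-1301234) = -1207743 + 1301234 = 93491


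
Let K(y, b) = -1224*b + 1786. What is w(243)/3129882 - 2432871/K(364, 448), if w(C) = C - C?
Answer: 2432871/546566 ≈ 4.4512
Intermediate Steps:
K(y, b) = 1786 - 1224*b
w(C) = 0
w(243)/3129882 - 2432871/K(364, 448) = 0/3129882 - 2432871/(1786 - 1224*448) = 0*(1/3129882) - 2432871/(1786 - 548352) = 0 - 2432871/(-546566) = 0 - 2432871*(-1/546566) = 0 + 2432871/546566 = 2432871/546566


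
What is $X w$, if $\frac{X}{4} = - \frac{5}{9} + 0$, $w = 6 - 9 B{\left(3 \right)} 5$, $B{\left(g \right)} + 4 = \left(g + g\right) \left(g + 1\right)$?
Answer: $\frac{5960}{3} \approx 1986.7$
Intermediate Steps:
$B{\left(g \right)} = -4 + 2 g \left(1 + g\right)$ ($B{\left(g \right)} = -4 + \left(g + g\right) \left(g + 1\right) = -4 + 2 g \left(1 + g\right)$)
$w = -894$ ($w = 6 - 9 \left(-4 + 2 \cdot 3 + 2 \cdot 3^{2}\right) 5 = 6 - 9 \left(-4 + 6 + 2 \cdot 9\right) 5 = 6 - 9 \left(-4 + 6 + 18\right) 5 = 6 - 9 \cdot 20 \cdot 5 = 6 - 900 = -894$)
$X = - \frac{20}{9}$ ($X = 4 \left(- \frac{5}{9} + 0\right) = 4 \left(- \frac{5}{9}\right) = - \frac{20}{9} \approx -2.2222$)
$X w = \left(- \frac{20}{9}\right) \left(-894\right) = \frac{5960}{3}$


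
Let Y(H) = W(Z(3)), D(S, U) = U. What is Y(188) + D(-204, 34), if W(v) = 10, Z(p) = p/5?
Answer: 44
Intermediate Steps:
Z(p) = p/5 (Z(p) = p*(⅕) = p/5)
Y(H) = 10
Y(188) + D(-204, 34) = 10 + 34 = 44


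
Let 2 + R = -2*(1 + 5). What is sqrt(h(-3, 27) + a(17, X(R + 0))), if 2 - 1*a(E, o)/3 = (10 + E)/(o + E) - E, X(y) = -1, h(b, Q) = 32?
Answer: sqrt(1343)/4 ≈ 9.1617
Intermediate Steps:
R = -14 (R = -2 - 2*(1 + 5) = -2 - 2*6 = -2 - 12 = -14)
a(E, o) = 6 + 3*E - 3*(10 + E)/(E + o) (a(E, o) = 6 - 3*((10 + E)/(o + E) - E) = 6 - 3*((10 + E)/(E + o) - E) = 6 - 3*(-E + (10 + E)/(E + o)) = 6 + (3*E - 3*(10 + E)/(E + o)) = 6 + 3*E - 3*(10 + E)/(E + o))
sqrt(h(-3, 27) + a(17, X(R + 0))) = sqrt(32 + 3*(-10 + 17 + 17**2 + 2*(-1) + 17*(-1))/(17 - 1)) = sqrt(32 + 3*(-10 + 17 + 289 - 2 - 17)/16) = sqrt(32 + 3*(1/16)*277) = sqrt(32 + 831/16) = sqrt(1343/16) = sqrt(1343)/4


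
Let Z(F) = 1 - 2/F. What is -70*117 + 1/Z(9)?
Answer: -57321/7 ≈ -8188.7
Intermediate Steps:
-70*117 + 1/Z(9) = -70*117 + 1/((-2 + 9)/9) = -8190 + 1/((⅑)*7) = -8190 + 1/(7/9) = -8190 + 9/7 = -57321/7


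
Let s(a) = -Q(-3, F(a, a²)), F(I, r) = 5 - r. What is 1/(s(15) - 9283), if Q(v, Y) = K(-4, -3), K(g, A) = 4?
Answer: -1/9287 ≈ -0.00010768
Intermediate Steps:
Q(v, Y) = 4
s(a) = -4 (s(a) = -1*4 = -4)
1/(s(15) - 9283) = 1/(-4 - 9283) = 1/(-9287) = -1/9287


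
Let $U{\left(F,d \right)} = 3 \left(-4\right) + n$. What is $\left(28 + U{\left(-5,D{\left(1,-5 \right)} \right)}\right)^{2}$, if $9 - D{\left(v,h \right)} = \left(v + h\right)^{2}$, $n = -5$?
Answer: $121$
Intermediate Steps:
$D{\left(v,h \right)} = 9 - \left(h + v\right)^{2}$ ($D{\left(v,h \right)} = 9 - \left(v + h\right)^{2} = 9 - \left(h + v\right)^{2}$)
$U{\left(F,d \right)} = -17$ ($U{\left(F,d \right)} = 3 \left(-4\right) - 5 = -12 - 5 = -17$)
$\left(28 + U{\left(-5,D{\left(1,-5 \right)} \right)}\right)^{2} = \left(28 - 17\right)^{2} = 11^{2} = 121$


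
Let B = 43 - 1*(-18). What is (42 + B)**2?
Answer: 10609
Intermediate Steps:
B = 61 (B = 43 + 18 = 61)
(42 + B)**2 = (42 + 61)**2 = 103**2 = 10609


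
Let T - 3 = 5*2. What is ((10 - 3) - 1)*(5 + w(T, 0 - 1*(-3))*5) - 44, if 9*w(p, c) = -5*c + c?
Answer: -54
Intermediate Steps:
T = 13 (T = 3 + 5*2 = 3 + 10 = 13)
w(p, c) = -4*c/9 (w(p, c) = (-5*c + c)/9 = (-4*c)/9 = -4*c/9)
((10 - 3) - 1)*(5 + w(T, 0 - 1*(-3))*5) - 44 = ((10 - 3) - 1)*(5 - 4*(0 - 1*(-3))/9*5) - 44 = (7 - 1)*(5 - 4*(0 + 3)/9*5) - 44 = 6*(5 - 4/9*3*5) - 44 = 6*(5 - 4/3*5) - 44 = 6*(5 - 20/3) - 44 = 6*(-5/3) - 44 = -10 - 44 = -54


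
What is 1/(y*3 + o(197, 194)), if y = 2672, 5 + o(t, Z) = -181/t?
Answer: 197/1577986 ≈ 0.00012484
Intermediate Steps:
o(t, Z) = -5 - 181/t
1/(y*3 + o(197, 194)) = 1/(2672*3 + (-5 - 181/197)) = 1/(8016 + (-5 - 181*1/197)) = 1/(8016 + (-5 - 181/197)) = 1/(8016 - 1166/197) = 1/(1577986/197) = 197/1577986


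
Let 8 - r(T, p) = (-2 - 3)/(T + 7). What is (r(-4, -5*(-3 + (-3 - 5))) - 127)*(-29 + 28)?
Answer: 352/3 ≈ 117.33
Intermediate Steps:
r(T, p) = 8 + 5/(7 + T) (r(T, p) = 8 - (-2 - 3)/(T + 7) = 8 - (-5)/(7 + T) = 8 + 5/(7 + T))
(r(-4, -5*(-3 + (-3 - 5))) - 127)*(-29 + 28) = ((61 + 8*(-4))/(7 - 4) - 127)*(-29 + 28) = ((61 - 32)/3 - 127)*(-1) = ((⅓)*29 - 127)*(-1) = (29/3 - 127)*(-1) = -352/3*(-1) = 352/3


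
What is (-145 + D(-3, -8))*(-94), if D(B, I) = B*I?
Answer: 11374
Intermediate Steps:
(-145 + D(-3, -8))*(-94) = (-145 - 3*(-8))*(-94) = (-145 + 24)*(-94) = -121*(-94) = 11374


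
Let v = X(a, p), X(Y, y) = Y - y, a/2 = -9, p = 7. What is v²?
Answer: 625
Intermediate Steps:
a = -18 (a = 2*(-9) = -18)
v = -25 (v = -18 - 1*7 = -18 - 7 = -25)
v² = (-25)² = 625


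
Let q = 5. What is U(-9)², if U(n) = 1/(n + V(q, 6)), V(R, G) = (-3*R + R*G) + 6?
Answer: 1/144 ≈ 0.0069444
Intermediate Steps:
V(R, G) = 6 - 3*R + G*R (V(R, G) = (-3*R + G*R) + 6 = 6 - 3*R + G*R)
U(n) = 1/(21 + n) (U(n) = 1/(n + (6 - 3*5 + 6*5)) = 1/(n + (6 - 15 + 30)) = 1/(n + 21) = 1/(21 + n))
U(-9)² = (1/(21 - 9))² = (1/12)² = 1/144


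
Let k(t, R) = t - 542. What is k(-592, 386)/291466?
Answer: -81/20819 ≈ -0.0038907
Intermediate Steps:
k(t, R) = -542 + t
k(-592, 386)/291466 = (-542 - 592)/291466 = -1134*1/291466 = -81/20819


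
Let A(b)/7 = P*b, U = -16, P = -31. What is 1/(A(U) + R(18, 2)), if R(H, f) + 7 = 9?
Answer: 1/3474 ≈ 0.00028785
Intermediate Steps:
R(H, f) = 2 (R(H, f) = -7 + 9 = 2)
A(b) = -217*b (A(b) = 7*(-31*b) = -217*b)
1/(A(U) + R(18, 2)) = 1/(-217*(-16) + 2) = 1/(3472 + 2) = 1/3474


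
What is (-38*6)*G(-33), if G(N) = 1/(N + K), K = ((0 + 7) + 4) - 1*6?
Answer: 57/7 ≈ 8.1429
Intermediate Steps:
K = 5 (K = (7 + 4) - 6 = 11 - 6 = 5)
G(N) = 1/(5 + N) (G(N) = 1/(N + 5) = 1/(5 + N))
(-38*6)*G(-33) = (-38*6)/(5 - 33) = -228/(-28) = -228*(-1/28) = 57/7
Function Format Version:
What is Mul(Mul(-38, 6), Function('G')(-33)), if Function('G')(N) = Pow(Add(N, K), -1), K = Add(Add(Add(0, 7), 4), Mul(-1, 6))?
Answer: Rational(57, 7) ≈ 8.1429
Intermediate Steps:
K = 5 (K = Add(Add(7, 4), -6) = Add(11, -6) = 5)
Function('G')(N) = Pow(Add(5, N), -1) (Function('G')(N) = Pow(Add(N, 5), -1) = Pow(Add(5, N), -1))
Mul(Mul(-38, 6), Function('G')(-33)) = Mul(Mul(-38, 6), Pow(Add(5, -33), -1)) = Mul(-228, Pow(-28, -1)) = Mul(-228, Rational(-1, 28)) = Rational(57, 7)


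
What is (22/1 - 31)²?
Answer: 81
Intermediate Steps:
(22/1 - 31)² = (22*1 - 31)² = (22 - 31)² = (-9)² = 81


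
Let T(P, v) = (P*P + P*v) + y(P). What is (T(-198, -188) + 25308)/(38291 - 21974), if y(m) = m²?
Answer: 15660/1813 ≈ 8.6376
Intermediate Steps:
T(P, v) = 2*P² + P*v (T(P, v) = (P*P + P*v) + P² = (P² + P*v) + P² = 2*P² + P*v)
(T(-198, -188) + 25308)/(38291 - 21974) = (-198*(-188 + 2*(-198)) + 25308)/(38291 - 21974) = (-198*(-188 - 396) + 25308)/16317 = (-198*(-584) + 25308)*(1/16317) = (115632 + 25308)*(1/16317) = 140940*(1/16317) = 15660/1813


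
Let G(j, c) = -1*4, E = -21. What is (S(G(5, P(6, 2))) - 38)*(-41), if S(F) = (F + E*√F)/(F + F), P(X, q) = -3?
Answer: 3075/2 - 861*I/4 ≈ 1537.5 - 215.25*I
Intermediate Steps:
G(j, c) = -4
S(F) = (F - 21*√F)/(2*F) (S(F) = (F - 21*√F)/(F + F) = (F - 21*√F)/((2*F)) = (F - 21*√F)*(1/(2*F)) = (F - 21*√F)/(2*F))
(S(G(5, P(6, 2))) - 38)*(-41) = ((½ - (-21)*I/4) - 38)*(-41) = ((½ + 21*I/4) - 38)*(-41) = (-75/2 + 21*I/4)*(-41) = 3075/2 - 861*I/4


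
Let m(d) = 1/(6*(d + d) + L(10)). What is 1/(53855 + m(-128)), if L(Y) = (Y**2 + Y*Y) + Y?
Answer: 1326/71411729 ≈ 1.8568e-5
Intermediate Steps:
L(Y) = Y + 2*Y**2 (L(Y) = (Y**2 + Y**2) + Y = 2*Y**2 + Y = Y + 2*Y**2)
m(d) = 1/(210 + 12*d) (m(d) = 1/(6*(d + d) + 10*(1 + 2*10)) = 1/(6*(2*d) + 10*(1 + 20)) = 1/(12*d + 10*21) = 1/(12*d + 210) = 1/(210 + 12*d))
1/(53855 + m(-128)) = 1/(53855 + 1/(6*(35 + 2*(-128)))) = 1/(53855 + 1/(6*(35 - 256))) = 1/(53855 + (1/6)/(-221)) = 1/(53855 + (1/6)*(-1/221)) = 1/(53855 - 1/1326) = 1/(71411729/1326) = 1326/71411729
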